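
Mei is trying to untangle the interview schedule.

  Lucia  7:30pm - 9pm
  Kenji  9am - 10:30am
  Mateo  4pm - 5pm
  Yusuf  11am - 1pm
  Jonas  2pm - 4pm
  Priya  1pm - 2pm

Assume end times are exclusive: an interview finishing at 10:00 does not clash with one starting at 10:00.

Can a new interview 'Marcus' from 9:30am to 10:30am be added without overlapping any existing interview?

Kenji: starts 9am before Marcus ends 10:30am, and ends 10:30am after Marcus starts 9:30am → overlap.
Yusuf: starts 11am at or after Marcus ends 10:30am → clear.
Priya: starts 1pm at or after Marcus ends 10:30am → clear.
Jonas: starts 2pm at or after Marcus ends 10:30am → clear.
Mateo: starts 4pm at or after Marcus ends 10:30am → clear.
Lucia: starts 7:30pm at or after Marcus ends 10:30am → clear.
Marcus overlaps Kenji.

No — it overlaps Kenji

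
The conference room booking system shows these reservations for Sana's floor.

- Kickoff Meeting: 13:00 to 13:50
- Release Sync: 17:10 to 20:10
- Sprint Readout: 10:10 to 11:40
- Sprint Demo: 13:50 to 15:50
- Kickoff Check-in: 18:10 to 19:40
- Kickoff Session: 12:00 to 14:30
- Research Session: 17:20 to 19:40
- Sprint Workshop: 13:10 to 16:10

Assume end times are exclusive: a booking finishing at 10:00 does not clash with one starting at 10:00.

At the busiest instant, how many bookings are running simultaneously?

Sweep the timeline, counting +1 at each start and −1 at each end (ends before starts at a tie):
10:10 start Sprint Readout → 1
11:40 end Sprint Readout → 0
12:00 start Kickoff Session → 1
13:00 start Kickoff Meeting → 2
13:10 start Sprint Workshop → 3
13:50 end Kickoff Meeting → 2
13:50 start Sprint Demo → 3
14:30 end Kickoff Session → 2
15:50 end Sprint Demo → 1
16:10 end Sprint Workshop → 0
17:10 start Release Sync → 1
17:20 start Research Session → 2
18:10 start Kickoff Check-in → 3
19:40 end Kickoff Check-in → 2
19:40 end Research Session → 1
20:10 end Release Sync → 0
Peak is 3, at 13:10 (Kickoff Meeting, Kickoff Session, Sprint Workshop).

3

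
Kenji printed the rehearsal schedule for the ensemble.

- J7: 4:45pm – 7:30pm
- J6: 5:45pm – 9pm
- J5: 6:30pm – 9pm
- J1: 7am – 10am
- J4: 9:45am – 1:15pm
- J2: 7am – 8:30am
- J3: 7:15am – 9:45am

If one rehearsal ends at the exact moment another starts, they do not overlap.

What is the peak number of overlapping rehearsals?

3

Walk through starts and ends in time order (an end at T is processed before a start at T):
7am start J1 → 1
7am start J2 → 2
7:15am start J3 → 3
8:30am end J2 → 2
9:45am end J3 → 1
9:45am start J4 → 2
10am end J1 → 1
1:15pm end J4 → 0
4:45pm start J7 → 1
5:45pm start J6 → 2
6:30pm start J5 → 3
7:30pm end J7 → 2
9pm end J5 → 1
9pm end J6 → 0
Peak is 3, at 7:15am (J1, J2, J3).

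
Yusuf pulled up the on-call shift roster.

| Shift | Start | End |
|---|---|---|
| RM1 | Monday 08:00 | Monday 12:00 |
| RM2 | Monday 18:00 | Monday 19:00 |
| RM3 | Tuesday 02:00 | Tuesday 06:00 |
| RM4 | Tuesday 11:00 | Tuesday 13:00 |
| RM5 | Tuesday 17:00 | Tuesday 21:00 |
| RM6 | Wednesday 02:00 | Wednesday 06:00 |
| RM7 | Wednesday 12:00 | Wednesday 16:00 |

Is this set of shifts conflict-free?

Sorted by start: RM1, RM2, RM3, RM4, RM5, RM6, RM7.
RM2 starts after RM1 ends, so nothing later overlaps RM1 either.
RM3 starts after RM2 ends, so nothing later overlaps RM2 either.
RM4 starts after RM3 ends, so nothing later overlaps RM3 either.
RM5 starts after RM4 ends, so nothing later overlaps RM4 either.
RM6 starts after RM5 ends, so nothing later overlaps RM5 either.
RM7 starts after RM6 ends.
Every pair is clear; the schedule has no overlaps.

Yes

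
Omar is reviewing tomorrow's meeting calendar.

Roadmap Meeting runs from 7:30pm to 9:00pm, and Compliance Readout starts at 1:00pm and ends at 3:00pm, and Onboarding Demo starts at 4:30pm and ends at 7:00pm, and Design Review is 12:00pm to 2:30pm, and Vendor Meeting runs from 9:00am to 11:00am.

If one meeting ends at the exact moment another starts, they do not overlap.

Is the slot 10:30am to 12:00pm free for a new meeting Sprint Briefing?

No — it overlaps Vendor Meeting

Vendor Meeting: starts 9:00am before Sprint Briefing ends 12:00pm, and ends 11:00am after Sprint Briefing starts 10:30am → overlap.
Design Review: starts 12:00pm at or after Sprint Briefing ends 12:00pm → clear.
Compliance Readout: starts 1:00pm at or after Sprint Briefing ends 12:00pm → clear.
Onboarding Demo: starts 4:30pm at or after Sprint Briefing ends 12:00pm → clear.
Roadmap Meeting: starts 7:30pm at or after Sprint Briefing ends 12:00pm → clear.
Sprint Briefing overlaps Vendor Meeting.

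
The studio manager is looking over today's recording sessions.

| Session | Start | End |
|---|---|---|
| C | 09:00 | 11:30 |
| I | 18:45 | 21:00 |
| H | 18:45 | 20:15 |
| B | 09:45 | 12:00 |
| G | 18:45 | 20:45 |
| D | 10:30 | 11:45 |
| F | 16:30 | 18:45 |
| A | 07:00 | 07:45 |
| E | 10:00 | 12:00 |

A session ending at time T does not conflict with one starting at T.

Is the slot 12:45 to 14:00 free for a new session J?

A: ends 07:45 at or before J starts 12:45 → clear.
C: ends 11:30 at or before J starts 12:45 → clear.
B: ends 12:00 at or before J starts 12:45 → clear.
E: ends 12:00 at or before J starts 12:45 → clear.
D: ends 11:45 at or before J starts 12:45 → clear.
F: starts 16:30 at or after J ends 14:00 → clear.
G: starts 18:45 at or after J ends 14:00 → clear.
H: starts 18:45 at or after J ends 14:00 → clear.
I: starts 18:45 at or after J ends 14:00 → clear.

Yes — the slot is free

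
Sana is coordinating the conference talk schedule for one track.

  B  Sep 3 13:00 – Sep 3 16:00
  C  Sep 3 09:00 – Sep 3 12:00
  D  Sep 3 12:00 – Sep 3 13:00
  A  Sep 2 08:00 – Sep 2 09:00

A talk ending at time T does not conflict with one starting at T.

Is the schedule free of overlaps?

Sorted by start: A, C, D, B.
C starts after A ends, so A has no further overlaps.
D starts exactly when C ends (back-to-back, no overlap), so C has no further overlaps.
B starts exactly when D ends (back-to-back, no overlap).
Every pair is clear; the schedule has no overlaps.

Yes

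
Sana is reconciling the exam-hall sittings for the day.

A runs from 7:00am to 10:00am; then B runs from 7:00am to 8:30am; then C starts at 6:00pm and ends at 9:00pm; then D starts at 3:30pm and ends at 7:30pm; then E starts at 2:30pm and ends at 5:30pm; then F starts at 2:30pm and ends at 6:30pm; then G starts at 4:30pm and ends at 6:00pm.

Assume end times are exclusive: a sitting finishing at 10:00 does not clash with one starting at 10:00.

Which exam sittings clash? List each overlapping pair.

Two intervals overlap when each starts before the other ends.
Sorted by start: A, B, E, F, D, G, C.
B starts before A ends → A and B overlap.
E starts after A ends, so A has no further overlaps.
E starts after B ends, so B has no further overlaps.
F starts before E ends → E and F overlap.
D starts before E ends → E and D overlap.
G starts before E ends → E and G overlap.
C starts after E ends.
D starts before F ends → F and D overlap.
G starts before F ends → F and G overlap.
C starts before F ends → F and C overlap.
G starts before D ends → D and G overlap.
C starts before D ends → D and C overlap.
C starts exactly when G ends (back-to-back, no overlap).

A & B, C & D, C & F, D & E, D & F, D & G, E & F, E & G, F & G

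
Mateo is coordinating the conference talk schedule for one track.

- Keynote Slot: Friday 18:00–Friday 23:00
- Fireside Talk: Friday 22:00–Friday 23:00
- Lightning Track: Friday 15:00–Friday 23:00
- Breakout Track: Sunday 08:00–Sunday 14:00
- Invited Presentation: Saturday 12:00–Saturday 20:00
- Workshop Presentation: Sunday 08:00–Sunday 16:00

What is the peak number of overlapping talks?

3

Walk through starts and ends in time order (an end at T is processed before a start at T):
Friday 15:00 start Lightning Track → 1
Friday 18:00 start Keynote Slot → 2
Friday 22:00 start Fireside Talk → 3
Friday 23:00 end Fireside Talk → 2
Friday 23:00 end Keynote Slot → 1
Friday 23:00 end Lightning Track → 0
Saturday 12:00 start Invited Presentation → 1
Saturday 20:00 end Invited Presentation → 0
Sunday 08:00 start Breakout Track → 1
Sunday 08:00 start Workshop Presentation → 2
Sunday 14:00 end Breakout Track → 1
Sunday 16:00 end Workshop Presentation → 0
Peak is 3, at Friday 22:00 (Fireside Talk, Keynote Slot, Lightning Track).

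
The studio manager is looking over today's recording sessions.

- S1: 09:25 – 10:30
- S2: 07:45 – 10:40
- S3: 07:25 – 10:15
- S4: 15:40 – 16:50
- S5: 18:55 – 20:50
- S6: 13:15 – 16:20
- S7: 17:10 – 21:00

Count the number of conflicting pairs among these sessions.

5

Sorted by start: S3, S2, S1, S6, S4, S7, S5.
S2 starts before S3 ends → S3 and S2 overlap.
S1 starts before S3 ends → S3 and S1 overlap.
S6 starts after S3 ends; S3 is clear from here.
S1 starts before S2 ends → S2 and S1 overlap.
S6 starts after S2 ends; S2 is clear from here.
S6 starts after S1 ends; S1 is clear from here.
S4 starts before S6 ends → S6 and S4 overlap.
S7 starts after S6 ends; S6 is clear from here.
S7 starts after S4 ends; S4 is clear from here.
S5 starts before S7 ends → S7 and S5 overlap.
Overlapping pairs: S1 & S2, S1 & S3, S2 & S3, S4 & S6, S5 & S7 — 5 in total.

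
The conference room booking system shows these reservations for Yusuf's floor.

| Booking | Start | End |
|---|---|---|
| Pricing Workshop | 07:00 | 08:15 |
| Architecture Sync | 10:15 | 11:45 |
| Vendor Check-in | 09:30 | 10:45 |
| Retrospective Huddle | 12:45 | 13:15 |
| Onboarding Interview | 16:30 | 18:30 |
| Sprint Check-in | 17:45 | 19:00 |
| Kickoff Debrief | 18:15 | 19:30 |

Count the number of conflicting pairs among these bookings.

4

Sorted by start: Pricing Workshop, Vendor Check-in, Architecture Sync, Retrospective Huddle, Onboarding Interview, Sprint Check-in, Kickoff Debrief.
Vendor Check-in starts after Pricing Workshop ends, so Pricing Workshop has no further overlaps.
Architecture Sync starts before Vendor Check-in ends → Vendor Check-in and Architecture Sync overlap.
Retrospective Huddle starts after Vendor Check-in ends, so Vendor Check-in has no further overlaps.
Retrospective Huddle starts after Architecture Sync ends, so Architecture Sync has no further overlaps.
Onboarding Interview starts after Retrospective Huddle ends, so Retrospective Huddle has no further overlaps.
Sprint Check-in starts before Onboarding Interview ends → Onboarding Interview and Sprint Check-in overlap.
Kickoff Debrief starts before Onboarding Interview ends → Onboarding Interview and Kickoff Debrief overlap.
Kickoff Debrief starts before Sprint Check-in ends → Sprint Check-in and Kickoff Debrief overlap.
Overlapping pairs: Architecture Sync & Vendor Check-in, Kickoff Debrief & Onboarding Interview, Kickoff Debrief & Sprint Check-in, Onboarding Interview & Sprint Check-in — 4 in total.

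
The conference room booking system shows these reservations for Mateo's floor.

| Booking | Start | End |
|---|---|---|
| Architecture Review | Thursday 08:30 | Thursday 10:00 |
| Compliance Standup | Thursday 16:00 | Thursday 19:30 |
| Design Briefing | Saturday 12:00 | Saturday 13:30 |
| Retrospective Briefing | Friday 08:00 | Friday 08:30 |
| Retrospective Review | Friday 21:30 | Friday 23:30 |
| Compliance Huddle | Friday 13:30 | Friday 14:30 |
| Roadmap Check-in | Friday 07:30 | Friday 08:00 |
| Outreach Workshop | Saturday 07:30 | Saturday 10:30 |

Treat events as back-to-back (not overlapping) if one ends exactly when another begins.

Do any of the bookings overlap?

Sorted by start: Architecture Review, Compliance Standup, Roadmap Check-in, Retrospective Briefing, Compliance Huddle, Retrospective Review, Outreach Workshop, Design Briefing.
Compliance Standup starts after Architecture Review ends; Architecture Review is clear from here.
Roadmap Check-in starts after Compliance Standup ends; Compliance Standup is clear from here.
Retrospective Briefing starts exactly when Roadmap Check-in ends (back-to-back, no overlap); Roadmap Check-in is clear from here.
Compliance Huddle starts after Retrospective Briefing ends; Retrospective Briefing is clear from here.
Retrospective Review starts after Compliance Huddle ends; Compliance Huddle is clear from here.
Outreach Workshop starts after Retrospective Review ends; Retrospective Review is clear from here.
Design Briefing starts after Outreach Workshop ends.
Every pair is clear; the schedule has no overlaps.

No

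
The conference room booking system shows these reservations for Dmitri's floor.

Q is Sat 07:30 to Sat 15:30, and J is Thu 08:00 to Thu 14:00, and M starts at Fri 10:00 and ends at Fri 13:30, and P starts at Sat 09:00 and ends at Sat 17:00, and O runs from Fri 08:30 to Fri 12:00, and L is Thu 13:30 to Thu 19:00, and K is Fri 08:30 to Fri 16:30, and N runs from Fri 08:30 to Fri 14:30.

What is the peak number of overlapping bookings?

Sort all start/end points and keep a running count:
Thu 08:00 start J → 1
Thu 13:30 start L → 2
Thu 14:00 end J → 1
Thu 19:00 end L → 0
Fri 08:30 start K → 1
Fri 08:30 start N → 2
Fri 08:30 start O → 3
Fri 10:00 start M → 4
Fri 12:00 end O → 3
Fri 13:30 end M → 2
Fri 14:30 end N → 1
Fri 16:30 end K → 0
Sat 07:30 start Q → 1
Sat 09:00 start P → 2
Sat 15:30 end Q → 1
Sat 17:00 end P → 0
Peak is 4, at Fri 10:00 (K, M, N, O).

4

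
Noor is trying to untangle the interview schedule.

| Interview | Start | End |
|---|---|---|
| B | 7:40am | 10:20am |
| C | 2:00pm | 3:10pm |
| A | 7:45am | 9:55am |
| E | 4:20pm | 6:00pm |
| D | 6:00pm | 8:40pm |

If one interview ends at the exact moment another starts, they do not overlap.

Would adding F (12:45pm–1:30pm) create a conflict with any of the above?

B: ends 10:20am at or before F starts 12:45pm → clear.
A: ends 9:55am at or before F starts 12:45pm → clear.
C: starts 2:00pm at or after F ends 1:30pm → clear.
E: starts 4:20pm at or after F ends 1:30pm → clear.
D: starts 6:00pm at or after F ends 1:30pm → clear.

No — it doesn't clash with anything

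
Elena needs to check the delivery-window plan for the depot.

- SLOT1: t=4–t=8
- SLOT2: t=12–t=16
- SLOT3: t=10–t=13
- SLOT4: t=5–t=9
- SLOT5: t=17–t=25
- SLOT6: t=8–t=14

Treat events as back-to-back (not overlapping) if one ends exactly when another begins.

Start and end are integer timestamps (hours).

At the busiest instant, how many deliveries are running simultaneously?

Sort all start/end points and keep a running count:
t=4 start SLOT1 → 1
t=5 start SLOT4 → 2
t=8 end SLOT1 → 1
t=8 start SLOT6 → 2
t=9 end SLOT4 → 1
t=10 start SLOT3 → 2
t=12 start SLOT2 → 3
t=13 end SLOT3 → 2
t=14 end SLOT6 → 1
t=16 end SLOT2 → 0
t=17 start SLOT5 → 1
t=25 end SLOT5 → 0
Peak is 3, at t=12 (SLOT2, SLOT3, SLOT6).

3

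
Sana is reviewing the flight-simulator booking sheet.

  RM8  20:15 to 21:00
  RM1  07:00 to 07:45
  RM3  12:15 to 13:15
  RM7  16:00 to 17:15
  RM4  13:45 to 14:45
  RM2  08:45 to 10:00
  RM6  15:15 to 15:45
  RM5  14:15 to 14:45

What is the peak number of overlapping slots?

2

Sort all start/end points and keep a running count:
07:00 start RM1 → 1
07:45 end RM1 → 0
08:45 start RM2 → 1
10:00 end RM2 → 0
12:15 start RM3 → 1
13:15 end RM3 → 0
13:45 start RM4 → 1
14:15 start RM5 → 2
14:45 end RM4 → 1
14:45 end RM5 → 0
15:15 start RM6 → 1
15:45 end RM6 → 0
16:00 start RM7 → 1
17:15 end RM7 → 0
20:15 start RM8 → 1
21:00 end RM8 → 0
Peak is 2, at 14:15 (RM4, RM5).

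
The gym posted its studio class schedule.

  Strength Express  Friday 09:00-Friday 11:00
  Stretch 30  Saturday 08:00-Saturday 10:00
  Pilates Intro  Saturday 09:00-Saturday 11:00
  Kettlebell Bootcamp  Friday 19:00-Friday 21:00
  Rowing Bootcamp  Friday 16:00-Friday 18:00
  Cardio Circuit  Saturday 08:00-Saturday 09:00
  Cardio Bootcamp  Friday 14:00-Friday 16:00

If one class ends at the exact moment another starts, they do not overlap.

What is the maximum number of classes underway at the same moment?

Sort all start/end points and keep a running count:
Friday 09:00 start Strength Express → 1
Friday 11:00 end Strength Express → 0
Friday 14:00 start Cardio Bootcamp → 1
Friday 16:00 end Cardio Bootcamp → 0
Friday 16:00 start Rowing Bootcamp → 1
Friday 18:00 end Rowing Bootcamp → 0
Friday 19:00 start Kettlebell Bootcamp → 1
Friday 21:00 end Kettlebell Bootcamp → 0
Saturday 08:00 start Cardio Circuit → 1
Saturday 08:00 start Stretch 30 → 2
Saturday 09:00 end Cardio Circuit → 1
Saturday 09:00 start Pilates Intro → 2
Saturday 10:00 end Stretch 30 → 1
Saturday 11:00 end Pilates Intro → 0
Peak is 2, at Saturday 08:00 (Cardio Circuit, Stretch 30).

2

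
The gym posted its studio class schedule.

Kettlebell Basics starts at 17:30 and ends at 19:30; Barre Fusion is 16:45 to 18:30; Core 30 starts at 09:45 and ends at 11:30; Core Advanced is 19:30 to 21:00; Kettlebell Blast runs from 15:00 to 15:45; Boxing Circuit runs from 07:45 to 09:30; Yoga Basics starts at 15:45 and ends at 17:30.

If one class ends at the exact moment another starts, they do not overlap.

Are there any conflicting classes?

Sorted by start: Boxing Circuit, Core 30, Kettlebell Blast, Yoga Basics, Barre Fusion, Kettlebell Basics, Core Advanced.
Core 30 starts after Boxing Circuit ends; Boxing Circuit is clear from here.
Kettlebell Blast starts after Core 30 ends; Core 30 is clear from here.
Yoga Basics starts exactly when Kettlebell Blast ends (back-to-back, no overlap); Kettlebell Blast is clear from here.
Barre Fusion starts before Yoga Basics ends → Yoga Basics and Barre Fusion overlap.
That's a conflict, so the schedule is not conflict-free.

Yes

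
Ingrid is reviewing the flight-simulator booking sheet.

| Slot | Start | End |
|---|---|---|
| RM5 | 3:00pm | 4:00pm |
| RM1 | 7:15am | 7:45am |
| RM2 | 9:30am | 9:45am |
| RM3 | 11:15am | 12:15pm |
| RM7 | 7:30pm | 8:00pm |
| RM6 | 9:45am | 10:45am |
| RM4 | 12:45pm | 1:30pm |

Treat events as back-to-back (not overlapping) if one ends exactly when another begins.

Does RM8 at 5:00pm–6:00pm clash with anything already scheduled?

No — it doesn't clash with anything

RM1: ends 7:45am at or before RM8 starts 5:00pm → clear.
RM2: ends 9:45am at or before RM8 starts 5:00pm → clear.
RM6: ends 10:45am at or before RM8 starts 5:00pm → clear.
RM3: ends 12:15pm at or before RM8 starts 5:00pm → clear.
RM4: ends 1:30pm at or before RM8 starts 5:00pm → clear.
RM5: ends 4:00pm at or before RM8 starts 5:00pm → clear.
RM7: starts 7:30pm at or after RM8 ends 6:00pm → clear.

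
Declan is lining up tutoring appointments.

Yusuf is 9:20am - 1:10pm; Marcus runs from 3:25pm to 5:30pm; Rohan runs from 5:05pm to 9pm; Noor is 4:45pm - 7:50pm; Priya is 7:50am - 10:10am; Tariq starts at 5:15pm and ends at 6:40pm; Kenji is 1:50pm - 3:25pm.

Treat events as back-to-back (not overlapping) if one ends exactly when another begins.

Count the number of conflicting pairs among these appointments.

Sorted by start: Priya, Yusuf, Kenji, Marcus, Noor, Rohan, Tariq.
Yusuf starts before Priya ends → Priya and Yusuf overlap.
Kenji starts after Priya ends, so Priya has no further overlaps.
Kenji starts after Yusuf ends, so Yusuf has no further overlaps.
Marcus starts exactly when Kenji ends (back-to-back, no overlap), so Kenji has no further overlaps.
Noor starts before Marcus ends → Marcus and Noor overlap.
Rohan starts before Marcus ends → Marcus and Rohan overlap.
Tariq starts before Marcus ends → Marcus and Tariq overlap.
Rohan starts before Noor ends → Noor and Rohan overlap.
Tariq starts before Noor ends → Noor and Tariq overlap.
Tariq starts before Rohan ends → Rohan and Tariq overlap.
Overlapping pairs: Marcus & Noor, Marcus & Rohan, Marcus & Tariq, Noor & Rohan, Noor & Tariq, Priya & Yusuf, Rohan & Tariq — 7 in total.

7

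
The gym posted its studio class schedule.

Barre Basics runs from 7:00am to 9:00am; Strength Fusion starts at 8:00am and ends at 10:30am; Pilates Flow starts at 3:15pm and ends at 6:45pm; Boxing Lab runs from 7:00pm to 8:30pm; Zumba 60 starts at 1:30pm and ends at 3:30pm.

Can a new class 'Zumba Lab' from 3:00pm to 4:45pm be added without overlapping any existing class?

No — it overlaps Pilates Flow, Zumba 60

Barre Basics: ends 9:00am at or before Zumba Lab starts 3:00pm → clear.
Strength Fusion: ends 10:30am at or before Zumba Lab starts 3:00pm → clear.
Zumba 60: starts 1:30pm before Zumba Lab ends 4:45pm, and ends 3:30pm after Zumba Lab starts 3:00pm → overlap.
Pilates Flow: starts 3:15pm before Zumba Lab ends 4:45pm, and ends 6:45pm after Zumba Lab starts 3:00pm → overlap.
Boxing Lab: starts 7:00pm at or after Zumba Lab ends 4:45pm → clear.
Zumba Lab overlaps Pilates Flow, Zumba 60.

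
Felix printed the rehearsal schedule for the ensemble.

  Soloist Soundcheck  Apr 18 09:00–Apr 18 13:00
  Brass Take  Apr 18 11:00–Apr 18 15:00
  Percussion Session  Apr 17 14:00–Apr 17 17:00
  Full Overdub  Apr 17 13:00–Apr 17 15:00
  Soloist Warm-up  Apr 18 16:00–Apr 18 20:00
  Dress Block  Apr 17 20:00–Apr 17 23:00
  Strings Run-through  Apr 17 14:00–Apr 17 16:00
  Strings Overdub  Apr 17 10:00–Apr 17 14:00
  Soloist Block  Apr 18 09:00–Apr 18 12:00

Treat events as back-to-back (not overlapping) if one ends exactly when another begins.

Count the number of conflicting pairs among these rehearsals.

Sorted by start: Strings Overdub, Full Overdub, Strings Run-through, Percussion Session, Dress Block, Soloist Block, Soloist Soundcheck, Brass Take, Soloist Warm-up.
Full Overdub starts before Strings Overdub ends → Strings Overdub and Full Overdub overlap.
Strings Run-through starts exactly when Strings Overdub ends (back-to-back, no overlap), so nothing later overlaps Strings Overdub either.
Strings Run-through starts before Full Overdub ends → Full Overdub and Strings Run-through overlap.
Percussion Session starts before Full Overdub ends → Full Overdub and Percussion Session overlap.
Dress Block starts after Full Overdub ends, so nothing later overlaps Full Overdub either.
Percussion Session starts before Strings Run-through ends → Strings Run-through and Percussion Session overlap.
Dress Block starts after Strings Run-through ends, so nothing later overlaps Strings Run-through either.
Dress Block starts after Percussion Session ends, so nothing later overlaps Percussion Session either.
Soloist Block starts after Dress Block ends, so nothing later overlaps Dress Block either.
Soloist Soundcheck starts before Soloist Block ends → Soloist Block and Soloist Soundcheck overlap.
Brass Take starts before Soloist Block ends → Soloist Block and Brass Take overlap.
Soloist Warm-up starts after Soloist Block ends.
Brass Take starts before Soloist Soundcheck ends → Soloist Soundcheck and Brass Take overlap.
Soloist Warm-up starts after Soloist Soundcheck ends.
Soloist Warm-up starts after Brass Take ends.
Overlapping pairs: Brass Take & Soloist Block, Brass Take & Soloist Soundcheck, Full Overdub & Percussion Session, Full Overdub & Strings Overdub, Full Overdub & Strings Run-through, Percussion Session & Strings Run-through, Soloist Block & Soloist Soundcheck — 7 in total.

7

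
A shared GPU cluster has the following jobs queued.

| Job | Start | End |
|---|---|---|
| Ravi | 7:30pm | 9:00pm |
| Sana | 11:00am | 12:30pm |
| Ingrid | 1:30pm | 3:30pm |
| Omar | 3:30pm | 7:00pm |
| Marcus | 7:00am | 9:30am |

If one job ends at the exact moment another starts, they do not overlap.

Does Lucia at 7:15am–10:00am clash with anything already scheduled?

Marcus: starts 7:00am before Lucia ends 10:00am, and ends 9:30am after Lucia starts 7:15am → overlap.
Sana: starts 11:00am at or after Lucia ends 10:00am → clear.
Ingrid: starts 1:30pm at or after Lucia ends 10:00am → clear.
Omar: starts 3:30pm at or after Lucia ends 10:00am → clear.
Ravi: starts 7:30pm at or after Lucia ends 10:00am → clear.
Lucia overlaps Marcus.

Yes — it overlaps Marcus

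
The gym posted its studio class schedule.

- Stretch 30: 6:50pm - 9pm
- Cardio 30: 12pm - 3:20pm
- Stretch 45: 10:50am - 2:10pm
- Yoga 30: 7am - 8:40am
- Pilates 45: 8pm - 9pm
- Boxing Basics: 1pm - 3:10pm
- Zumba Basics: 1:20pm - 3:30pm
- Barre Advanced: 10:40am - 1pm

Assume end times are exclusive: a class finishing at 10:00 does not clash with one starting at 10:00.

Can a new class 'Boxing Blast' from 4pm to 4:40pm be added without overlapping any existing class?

Yoga 30: ends 8:40am at or before Boxing Blast starts 4pm → clear.
Barre Advanced: ends 1pm at or before Boxing Blast starts 4pm → clear.
Stretch 45: ends 2:10pm at or before Boxing Blast starts 4pm → clear.
Cardio 30: ends 3:20pm at or before Boxing Blast starts 4pm → clear.
Boxing Basics: ends 3:10pm at or before Boxing Blast starts 4pm → clear.
Zumba Basics: ends 3:30pm at or before Boxing Blast starts 4pm → clear.
Stretch 30: starts 6:50pm at or after Boxing Blast ends 4:40pm → clear.
Pilates 45: starts 8pm at or after Boxing Blast ends 4:40pm → clear.

Yes — the slot is free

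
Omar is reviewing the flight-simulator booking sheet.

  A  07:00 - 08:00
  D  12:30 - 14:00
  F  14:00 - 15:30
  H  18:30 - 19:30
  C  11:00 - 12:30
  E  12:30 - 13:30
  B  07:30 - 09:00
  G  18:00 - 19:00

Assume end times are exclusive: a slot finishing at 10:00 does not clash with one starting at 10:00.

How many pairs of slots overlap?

Sorted by start: A, B, C, D, E, F, G, H.
B starts before A ends → A and B overlap.
C starts after A ends, so nothing later overlaps A either.
C starts after B ends, so nothing later overlaps B either.
D starts exactly when C ends (back-to-back, no overlap), so nothing later overlaps C either.
E starts before D ends → D and E overlap.
F starts exactly when D ends (back-to-back, no overlap), so nothing later overlaps D either.
F starts after E ends, so nothing later overlaps E either.
G starts after F ends, so nothing later overlaps F either.
H starts before G ends → G and H overlap.
Overlapping pairs: A & B, D & E, G & H — 3 in total.

3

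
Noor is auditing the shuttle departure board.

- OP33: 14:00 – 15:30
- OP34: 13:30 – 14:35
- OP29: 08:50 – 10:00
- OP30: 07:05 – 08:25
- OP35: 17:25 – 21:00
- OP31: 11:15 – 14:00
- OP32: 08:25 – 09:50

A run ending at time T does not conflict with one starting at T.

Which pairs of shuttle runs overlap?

Sorted by start: OP30, OP32, OP29, OP31, OP34, OP33, OP35.
OP32 starts exactly when OP30 ends (back-to-back, no overlap), so nothing later overlaps OP30 either.
OP29 starts before OP32 ends → OP32 and OP29 overlap.
OP31 starts after OP32 ends, so nothing later overlaps OP32 either.
OP31 starts after OP29 ends, so nothing later overlaps OP29 either.
OP34 starts before OP31 ends → OP31 and OP34 overlap.
OP33 starts exactly when OP31 ends (back-to-back, no overlap), so nothing later overlaps OP31 either.
OP33 starts before OP34 ends → OP34 and OP33 overlap.
OP35 starts after OP34 ends.
OP35 starts after OP33 ends.

OP29 & OP32, OP31 & OP34, OP33 & OP34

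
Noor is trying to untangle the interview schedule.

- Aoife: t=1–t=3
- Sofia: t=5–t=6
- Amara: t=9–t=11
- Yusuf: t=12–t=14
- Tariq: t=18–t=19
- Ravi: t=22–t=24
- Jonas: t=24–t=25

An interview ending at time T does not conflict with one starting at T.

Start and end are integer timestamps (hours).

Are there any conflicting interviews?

Sorted by start: Aoife, Sofia, Amara, Yusuf, Tariq, Ravi, Jonas.
Sofia starts after Aoife ends; Aoife is clear from here.
Amara starts after Sofia ends; Sofia is clear from here.
Yusuf starts after Amara ends; Amara is clear from here.
Tariq starts after Yusuf ends; Yusuf is clear from here.
Ravi starts after Tariq ends; Tariq is clear from here.
Jonas starts exactly when Ravi ends (back-to-back, no overlap).
Every pair is clear; the schedule has no overlaps.

No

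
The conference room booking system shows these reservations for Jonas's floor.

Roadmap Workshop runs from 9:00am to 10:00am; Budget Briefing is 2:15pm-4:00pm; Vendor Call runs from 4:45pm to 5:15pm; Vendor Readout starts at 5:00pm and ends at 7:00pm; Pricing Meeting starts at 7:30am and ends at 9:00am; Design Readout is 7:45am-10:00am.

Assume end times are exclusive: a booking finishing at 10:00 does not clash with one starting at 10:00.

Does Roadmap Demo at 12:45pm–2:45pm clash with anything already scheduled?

Pricing Meeting: ends 9:00am at or before Roadmap Demo starts 12:45pm → clear.
Design Readout: ends 10:00am at or before Roadmap Demo starts 12:45pm → clear.
Roadmap Workshop: ends 10:00am at or before Roadmap Demo starts 12:45pm → clear.
Budget Briefing: starts 2:15pm before Roadmap Demo ends 2:45pm, and ends 4:00pm after Roadmap Demo starts 12:45pm → overlap.
Vendor Call: starts 4:45pm at or after Roadmap Demo ends 2:45pm → clear.
Vendor Readout: starts 5:00pm at or after Roadmap Demo ends 2:45pm → clear.
Roadmap Demo overlaps Budget Briefing.

Yes — it overlaps Budget Briefing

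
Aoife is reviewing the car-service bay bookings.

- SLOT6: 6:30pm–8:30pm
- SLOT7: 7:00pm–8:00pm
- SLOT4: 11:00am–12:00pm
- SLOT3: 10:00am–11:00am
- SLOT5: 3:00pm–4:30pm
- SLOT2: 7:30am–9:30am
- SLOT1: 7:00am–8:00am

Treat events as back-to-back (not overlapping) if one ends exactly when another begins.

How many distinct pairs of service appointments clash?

Check each pair: they overlap iff neither finishes before the other starts.
Sorted by start: SLOT1, SLOT2, SLOT3, SLOT4, SLOT5, SLOT6, SLOT7.
SLOT2 starts before SLOT1 ends → SLOT1 and SLOT2 overlap.
SLOT3 starts after SLOT1 ends, so SLOT1 has no further overlaps.
SLOT3 starts after SLOT2 ends, so SLOT2 has no further overlaps.
SLOT4 starts exactly when SLOT3 ends (back-to-back, no overlap), so SLOT3 has no further overlaps.
SLOT5 starts after SLOT4 ends, so SLOT4 has no further overlaps.
SLOT6 starts after SLOT5 ends, so SLOT5 has no further overlaps.
SLOT7 starts before SLOT6 ends → SLOT6 and SLOT7 overlap.
Overlapping pairs: SLOT1 & SLOT2, SLOT6 & SLOT7 — 2 in total.

2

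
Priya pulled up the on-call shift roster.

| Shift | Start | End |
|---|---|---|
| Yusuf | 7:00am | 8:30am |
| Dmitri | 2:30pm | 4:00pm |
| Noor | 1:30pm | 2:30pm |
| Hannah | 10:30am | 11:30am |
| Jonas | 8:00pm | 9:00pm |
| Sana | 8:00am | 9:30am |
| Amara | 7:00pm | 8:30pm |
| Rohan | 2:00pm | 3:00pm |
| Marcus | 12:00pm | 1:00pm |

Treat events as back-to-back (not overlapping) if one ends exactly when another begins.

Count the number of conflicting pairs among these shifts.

4

Check each pair: they overlap iff neither finishes before the other starts.
Sorted by start: Yusuf, Sana, Hannah, Marcus, Noor, Rohan, Dmitri, Amara, Jonas.
Sana starts before Yusuf ends → Yusuf and Sana overlap.
Hannah starts after Yusuf ends — done with Yusuf.
Hannah starts after Sana ends — done with Sana.
Marcus starts after Hannah ends — done with Hannah.
Noor starts after Marcus ends — done with Marcus.
Rohan starts before Noor ends → Noor and Rohan overlap.
Dmitri starts exactly when Noor ends (back-to-back, no overlap) — done with Noor.
Dmitri starts before Rohan ends → Rohan and Dmitri overlap.
Amara starts after Rohan ends — done with Rohan.
Amara starts after Dmitri ends — done with Dmitri.
Jonas starts before Amara ends → Amara and Jonas overlap.
Overlapping pairs: Amara & Jonas, Dmitri & Rohan, Noor & Rohan, Sana & Yusuf — 4 in total.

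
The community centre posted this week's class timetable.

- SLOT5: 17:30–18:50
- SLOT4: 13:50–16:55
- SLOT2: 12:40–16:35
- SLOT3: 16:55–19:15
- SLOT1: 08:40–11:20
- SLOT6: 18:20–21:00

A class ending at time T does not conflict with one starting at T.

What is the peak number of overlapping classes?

3

Sweep the timeline, counting +1 at each start and −1 at each end (ends before starts at a tie):
08:40 start SLOT1 → 1
11:20 end SLOT1 → 0
12:40 start SLOT2 → 1
13:50 start SLOT4 → 2
16:35 end SLOT2 → 1
16:55 end SLOT4 → 0
16:55 start SLOT3 → 1
17:30 start SLOT5 → 2
18:20 start SLOT6 → 3
18:50 end SLOT5 → 2
19:15 end SLOT3 → 1
21:00 end SLOT6 → 0
Peak is 3, at 18:20 (SLOT3, SLOT5, SLOT6).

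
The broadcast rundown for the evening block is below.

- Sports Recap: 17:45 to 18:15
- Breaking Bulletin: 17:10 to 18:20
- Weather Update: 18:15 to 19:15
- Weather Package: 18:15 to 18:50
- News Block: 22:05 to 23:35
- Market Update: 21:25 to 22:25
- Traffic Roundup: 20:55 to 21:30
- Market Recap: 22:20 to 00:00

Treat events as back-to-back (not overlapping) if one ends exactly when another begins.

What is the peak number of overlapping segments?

3

Walk through starts and ends in time order (an end at T is processed before a start at T):
17:10 start Breaking Bulletin → 1
17:45 start Sports Recap → 2
18:15 end Sports Recap → 1
18:15 start Weather Package → 2
18:15 start Weather Update → 3
18:20 end Breaking Bulletin → 2
18:50 end Weather Package → 1
19:15 end Weather Update → 0
20:55 start Traffic Roundup → 1
21:25 start Market Update → 2
21:30 end Traffic Roundup → 1
22:05 start News Block → 2
22:20 start Market Recap → 3
22:25 end Market Update → 2
23:35 end News Block → 1
00:00 end Market Recap → 0
Peak is 3, at 18:15 (Breaking Bulletin, Weather Package, Weather Update).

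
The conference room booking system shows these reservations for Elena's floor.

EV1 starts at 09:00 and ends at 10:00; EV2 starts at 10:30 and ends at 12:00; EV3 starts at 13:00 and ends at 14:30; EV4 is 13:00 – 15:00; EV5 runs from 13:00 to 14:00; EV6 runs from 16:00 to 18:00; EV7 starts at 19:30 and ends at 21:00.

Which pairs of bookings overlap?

Two intervals overlap when each starts before the other ends.
Sorted by start: EV1, EV2, EV3, EV4, EV5, EV6, EV7.
EV2 starts after EV1 ends; EV1 is clear from here.
EV3 starts after EV2 ends; EV2 is clear from here.
EV4 starts before EV3 ends → EV3 and EV4 overlap.
EV5 starts before EV3 ends → EV3 and EV5 overlap.
EV6 starts after EV3 ends; EV3 is clear from here.
EV5 starts before EV4 ends → EV4 and EV5 overlap.
EV6 starts after EV4 ends; EV4 is clear from here.
EV6 starts after EV5 ends; EV5 is clear from here.
EV7 starts after EV6 ends.

EV3 & EV4, EV3 & EV5, EV4 & EV5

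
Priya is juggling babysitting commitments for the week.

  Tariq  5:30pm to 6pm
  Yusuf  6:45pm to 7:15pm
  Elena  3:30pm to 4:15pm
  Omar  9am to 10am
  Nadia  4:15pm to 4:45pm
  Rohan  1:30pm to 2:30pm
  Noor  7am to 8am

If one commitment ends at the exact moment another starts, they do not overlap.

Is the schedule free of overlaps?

Yes

Check each pair: they overlap iff neither finishes before the other starts.
Sorted by start: Noor, Omar, Rohan, Elena, Nadia, Tariq, Yusuf.
Omar starts after Noor ends, so Noor has no further overlaps.
Rohan starts after Omar ends, so Omar has no further overlaps.
Elena starts after Rohan ends, so Rohan has no further overlaps.
Nadia starts exactly when Elena ends (back-to-back, no overlap), so Elena has no further overlaps.
Tariq starts after Nadia ends, so Nadia has no further overlaps.
Yusuf starts after Tariq ends.
Every pair is clear; the schedule has no overlaps.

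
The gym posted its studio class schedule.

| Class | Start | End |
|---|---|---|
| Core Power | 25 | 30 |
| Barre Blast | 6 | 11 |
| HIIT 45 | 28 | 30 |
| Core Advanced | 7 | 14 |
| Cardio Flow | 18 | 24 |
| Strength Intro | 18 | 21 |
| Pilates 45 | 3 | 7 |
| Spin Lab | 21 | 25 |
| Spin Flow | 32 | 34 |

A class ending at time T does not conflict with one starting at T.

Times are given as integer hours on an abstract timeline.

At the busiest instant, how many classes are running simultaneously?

2

Sweep the timeline, counting +1 at each start and −1 at each end (ends before starts at a tie):
3 start Pilates 45 → 1
6 start Barre Blast → 2
7 end Pilates 45 → 1
7 start Core Advanced → 2
11 end Barre Blast → 1
14 end Core Advanced → 0
18 start Cardio Flow → 1
18 start Strength Intro → 2
21 end Strength Intro → 1
21 start Spin Lab → 2
24 end Cardio Flow → 1
25 end Spin Lab → 0
25 start Core Power → 1
28 start HIIT 45 → 2
30 end Core Power → 1
30 end HIIT 45 → 0
32 start Spin Flow → 1
34 end Spin Flow → 0
Peak is 2, at 6 (Barre Blast, Pilates 45).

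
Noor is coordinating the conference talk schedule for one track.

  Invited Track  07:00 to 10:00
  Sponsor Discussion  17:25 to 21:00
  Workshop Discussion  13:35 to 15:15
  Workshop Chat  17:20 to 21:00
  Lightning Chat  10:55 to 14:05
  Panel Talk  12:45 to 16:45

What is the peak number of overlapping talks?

3

Sort all start/end points and keep a running count:
07:00 start Invited Track → 1
10:00 end Invited Track → 0
10:55 start Lightning Chat → 1
12:45 start Panel Talk → 2
13:35 start Workshop Discussion → 3
14:05 end Lightning Chat → 2
15:15 end Workshop Discussion → 1
16:45 end Panel Talk → 0
17:20 start Workshop Chat → 1
17:25 start Sponsor Discussion → 2
21:00 end Sponsor Discussion → 1
21:00 end Workshop Chat → 0
Peak is 3, at 13:35 (Lightning Chat, Panel Talk, Workshop Discussion).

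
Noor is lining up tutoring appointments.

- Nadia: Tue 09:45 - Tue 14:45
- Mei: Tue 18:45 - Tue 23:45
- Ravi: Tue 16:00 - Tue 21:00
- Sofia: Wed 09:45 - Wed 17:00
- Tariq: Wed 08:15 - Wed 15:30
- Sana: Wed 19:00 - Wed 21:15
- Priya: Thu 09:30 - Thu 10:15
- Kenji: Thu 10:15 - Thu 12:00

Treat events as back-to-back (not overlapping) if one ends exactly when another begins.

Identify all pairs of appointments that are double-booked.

Sorted by start: Nadia, Ravi, Mei, Tariq, Sofia, Sana, Priya, Kenji.
Ravi starts after Nadia ends — done with Nadia.
Mei starts before Ravi ends → Ravi and Mei overlap.
Tariq starts after Ravi ends — done with Ravi.
Tariq starts after Mei ends — done with Mei.
Sofia starts before Tariq ends → Tariq and Sofia overlap.
Sana starts after Tariq ends — done with Tariq.
Sana starts after Sofia ends — done with Sofia.
Priya starts after Sana ends — done with Sana.
Kenji starts exactly when Priya ends (back-to-back, no overlap).

Mei & Ravi, Sofia & Tariq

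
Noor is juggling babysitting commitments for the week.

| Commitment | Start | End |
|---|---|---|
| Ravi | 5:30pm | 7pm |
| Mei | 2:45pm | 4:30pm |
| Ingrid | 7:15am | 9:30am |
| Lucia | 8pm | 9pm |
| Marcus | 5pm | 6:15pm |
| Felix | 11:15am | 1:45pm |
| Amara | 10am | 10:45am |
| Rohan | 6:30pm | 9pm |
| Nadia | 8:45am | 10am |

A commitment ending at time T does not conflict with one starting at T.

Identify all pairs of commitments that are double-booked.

Sorted by start: Ingrid, Nadia, Amara, Felix, Mei, Marcus, Ravi, Rohan, Lucia.
Nadia starts before Ingrid ends → Ingrid and Nadia overlap.
Amara starts after Ingrid ends; Ingrid is clear from here.
Amara starts exactly when Nadia ends (back-to-back, no overlap); Nadia is clear from here.
Felix starts after Amara ends; Amara is clear from here.
Mei starts after Felix ends; Felix is clear from here.
Marcus starts after Mei ends; Mei is clear from here.
Ravi starts before Marcus ends → Marcus and Ravi overlap.
Rohan starts after Marcus ends; Marcus is clear from here.
Rohan starts before Ravi ends → Ravi and Rohan overlap.
Lucia starts after Ravi ends.
Lucia starts before Rohan ends → Rohan and Lucia overlap.

Ingrid & Nadia, Lucia & Rohan, Marcus & Ravi, Ravi & Rohan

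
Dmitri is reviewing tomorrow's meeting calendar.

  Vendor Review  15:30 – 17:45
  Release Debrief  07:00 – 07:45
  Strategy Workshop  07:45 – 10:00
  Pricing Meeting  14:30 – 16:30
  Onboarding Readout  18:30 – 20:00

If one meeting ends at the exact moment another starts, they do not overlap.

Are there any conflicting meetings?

Check each pair: they overlap iff neither finishes before the other starts.
Sorted by start: Release Debrief, Strategy Workshop, Pricing Meeting, Vendor Review, Onboarding Readout.
Strategy Workshop starts exactly when Release Debrief ends (back-to-back, no overlap), so Release Debrief has no further overlaps.
Pricing Meeting starts after Strategy Workshop ends, so Strategy Workshop has no further overlaps.
Vendor Review starts before Pricing Meeting ends → Pricing Meeting and Vendor Review overlap.
That's a conflict, so the schedule is not conflict-free.

Yes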